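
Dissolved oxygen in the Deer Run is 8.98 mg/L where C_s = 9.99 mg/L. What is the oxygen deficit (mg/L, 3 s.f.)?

D ≈ 1.01 mg/L

D = C_s − C = 9.99 − 8.98 = 1.01 mg/L.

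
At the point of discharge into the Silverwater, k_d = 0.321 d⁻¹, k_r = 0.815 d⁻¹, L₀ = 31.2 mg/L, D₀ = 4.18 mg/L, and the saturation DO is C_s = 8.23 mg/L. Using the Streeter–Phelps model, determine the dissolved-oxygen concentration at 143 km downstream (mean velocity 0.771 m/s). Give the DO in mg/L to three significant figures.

DO ≈ 0.850 mg/L

Travel time t = x/v = 143 km / (0.771 m/s) = 143000 m / 0.771 m/s = 185500 s = 2.147 d.
k_d L₀/(k_r−k_d) = 0.321×31.2/(0.815−0.321) = 10.02/0.4940 = 20.27 mg/L.
e^(−k_d t) = e^(−0.321×2.147) = 0.5020; e^(−k_r t) = e^(−0.815×2.147) = 0.1739.
D = 20.27 × (0.5020 − 0.1739) + 4.18 × 0.1739 = 6.653 + 0.7267 = 7.380 mg/L.
DO = C_s − D = 8.23 − 7.380 = 0.8498 mg/L.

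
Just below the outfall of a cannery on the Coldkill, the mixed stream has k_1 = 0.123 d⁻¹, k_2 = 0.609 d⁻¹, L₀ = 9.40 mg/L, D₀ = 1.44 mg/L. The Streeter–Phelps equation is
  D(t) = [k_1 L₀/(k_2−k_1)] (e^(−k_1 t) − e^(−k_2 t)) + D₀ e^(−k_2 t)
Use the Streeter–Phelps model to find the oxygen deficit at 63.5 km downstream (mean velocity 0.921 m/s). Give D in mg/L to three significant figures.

D ≈ 1.58 mg/L

Travel time t = x/v = 63.5 km / (0.921 m/s) = 63500 m / 0.921 m/s = 68950 s = 0.7980 d.
k_1 L₀/(k_2−k_1) = 0.123×9.40/(0.609−0.123) = 1.156/0.4860 = 2.379 mg/L.
e^(−k_1 t) = e^(−0.123×0.7980) = 0.9065; e^(−k_2 t) = e^(−0.609×0.7980) = 0.6151.
D = 2.379 × (0.9065 − 0.6151) + 1.44 × 0.6151 = 0.6933 + 0.8857 = 1.579 mg/L.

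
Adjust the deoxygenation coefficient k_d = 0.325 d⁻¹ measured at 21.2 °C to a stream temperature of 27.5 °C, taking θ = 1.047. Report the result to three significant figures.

k_d ≈ 0.434 d⁻¹

k_d(T₂) = k_d(T₁) · θ^(T₂−T₁) = 0.325 × 1.047^(27.5−21.2)
= 0.325 × 1.047^6.30 = 0.325 × 1.336 = 0.4341 d⁻¹.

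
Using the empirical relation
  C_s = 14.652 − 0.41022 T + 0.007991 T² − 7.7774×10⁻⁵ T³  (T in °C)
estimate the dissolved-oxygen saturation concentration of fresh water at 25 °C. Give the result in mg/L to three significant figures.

C_s = 14.652 − 0.41022×25 + 0.007991×25² − 7.7774×10⁻⁵×25³ = 8.176 mg/L.

C_s ≈ 8.18 mg/L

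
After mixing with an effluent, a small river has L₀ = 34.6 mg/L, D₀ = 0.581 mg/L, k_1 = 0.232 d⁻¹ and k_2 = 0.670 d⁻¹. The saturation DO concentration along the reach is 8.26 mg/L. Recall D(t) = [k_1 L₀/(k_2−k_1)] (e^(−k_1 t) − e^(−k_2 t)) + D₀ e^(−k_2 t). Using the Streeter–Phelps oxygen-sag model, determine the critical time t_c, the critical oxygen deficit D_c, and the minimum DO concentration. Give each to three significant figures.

At the critical point dD/dt = 0, so k_1 L₀ e^(−k_1 t) = k_2 D. Substituting D(t) from the Streeter–Phelps equation and solving for t gives
t_c = ln[(k_2/k_1)(1 − D₀(k_2−k_1)/(k_1 L₀))] / (k_2−k_1).
Here k_2−k_1 = 0.4380 d⁻¹ and 1 − D₀(k_2−k_1)/(k_1 L₀) = 1 − 0.581×0.4380/(0.232×34.6) = 0.9683, so
t_c = ln(2.888 × 0.9683) / 0.4380 = 1.028 / 0.4380 = 2.348 d.
L(t_c) = L₀ e^(−k_1 t_c) = 34.6 × 0.5800 = 20.07 mg/L, and at the critical point k_2 D_c = k_1 L, so D_c = (0.232/0.670) × 20.07 = 6.949 mg/L.
Minimum DO = C_s − D_c = 8.26 − 6.949 = 1.311 mg/L.

t_c ≈ 2.35 d; D_c ≈ 6.95 mg/L; min DO ≈ 1.31 mg/L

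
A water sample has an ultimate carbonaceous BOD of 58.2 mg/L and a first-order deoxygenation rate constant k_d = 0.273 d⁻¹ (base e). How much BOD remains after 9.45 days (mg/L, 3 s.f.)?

L_t = L₀ e^(−k_d t) = 58.2 × e^(−0.273×9.45) = 58.2 × 0.07579 = 4.411 mg/L.

L ≈ 4.41 mg/L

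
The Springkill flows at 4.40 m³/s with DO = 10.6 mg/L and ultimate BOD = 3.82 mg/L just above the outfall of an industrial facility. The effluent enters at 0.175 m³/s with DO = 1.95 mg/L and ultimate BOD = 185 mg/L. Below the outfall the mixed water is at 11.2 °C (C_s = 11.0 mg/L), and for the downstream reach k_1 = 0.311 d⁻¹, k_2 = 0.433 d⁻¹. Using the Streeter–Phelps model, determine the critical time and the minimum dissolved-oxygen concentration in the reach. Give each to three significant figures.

Mixed DO = (4.40×10.6 + 0.175×1.95)/(4.40+0.175) = 46.98/4.575 = 10.27 mg/L.
Mixed L₀ = (4.40×3.82 + 0.175×185)/(4.575) = 49.18/4.575 = 10.75 mg/L.
Initial deficit D₀ = C_s − DO₀ = 11.0 − 10.27 = 0.7309 mg/L.
t_c = (1/0.1220) ln[(0.433/0.311)(1 − 0.7309×0.1220/(0.311×10.75))] = 8.197 × ln(1.355) = 2.491 d.
D_c = (0.311/0.433) × 10.75 × e^(−0.311×2.491) = 0.7182 × 10.75 × 0.4608 = 3.558 mg/L.
Minimum DO = 11.0 − 3.558 = 7.442 mg/L.

t_c ≈ 2.49 d; minimum DO ≈ 7.44 mg/L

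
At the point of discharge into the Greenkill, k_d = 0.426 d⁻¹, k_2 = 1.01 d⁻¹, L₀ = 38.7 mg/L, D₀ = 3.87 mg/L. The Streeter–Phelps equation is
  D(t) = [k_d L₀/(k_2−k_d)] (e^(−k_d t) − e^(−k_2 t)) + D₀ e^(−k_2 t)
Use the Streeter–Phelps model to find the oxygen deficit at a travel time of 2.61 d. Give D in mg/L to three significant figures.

k_d L₀/(k_2−k_d) = 0.426×38.7/(1.01−0.426) = 16.49/0.5840 = 28.23 mg/L.
e^(−k_d t) = e^(−0.426×2.610) = 0.3289; e^(−k_2 t) = e^(−1.01×2.610) = 0.07164.
D = 28.23 × (0.3289 − 0.07164) + 3.87 × 0.07164 = 7.264 + 0.2772 = 7.541 mg/L.

D ≈ 7.54 mg/L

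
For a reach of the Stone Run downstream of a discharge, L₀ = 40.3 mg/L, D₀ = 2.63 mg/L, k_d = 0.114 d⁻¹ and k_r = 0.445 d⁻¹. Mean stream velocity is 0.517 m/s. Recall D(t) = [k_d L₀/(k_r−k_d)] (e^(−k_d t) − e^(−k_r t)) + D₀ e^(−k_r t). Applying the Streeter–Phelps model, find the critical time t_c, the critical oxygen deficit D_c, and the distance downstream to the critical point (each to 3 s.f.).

t_c ≈ 3.48 d; D_c ≈ 6.94 mg/L; x_c ≈ 155 km

With k_r/k_d = 3.904 and 1 − D₀(k_r−k_d)/(k_d L₀) = 0.8105,
t_c = ln(3.904 × 0.8105) / (0.445 − 0.114) = ln(3.164) / 0.3310 = 1.152/0.3310 = 3.480 d.
D_c = (k_d/k_r) L₀ e^(−k_d t_c) = (0.114/0.445) × 40.3 × e^(−0.114×3.480) = 0.2562 × 40.3 × 0.6725 = 6.943 mg/L.
x_c = v t_c = 0.517 m/s × 3.480 d × 86400 s/d = 155400 m ≈ 155 km.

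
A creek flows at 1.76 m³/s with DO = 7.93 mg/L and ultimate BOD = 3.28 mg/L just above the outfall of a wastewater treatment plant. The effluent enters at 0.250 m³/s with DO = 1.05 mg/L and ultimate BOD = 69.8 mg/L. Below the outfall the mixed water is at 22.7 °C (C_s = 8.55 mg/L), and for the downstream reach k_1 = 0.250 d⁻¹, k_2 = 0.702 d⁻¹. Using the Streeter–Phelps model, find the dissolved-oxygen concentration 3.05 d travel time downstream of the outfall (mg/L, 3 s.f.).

Mixed DO = (1.76×7.93 + 0.250×1.05)/(1.76+0.250) = 14.22/2.010 = 7.074 mg/L.
Mixed L₀ = (1.76×3.28 + 0.250×69.8)/(2.010) = 23.22/2.010 = 11.55 mg/L.
Initial deficit D₀ = C_s − DO₀ = 8.55 − 7.074 = 1.476 mg/L.
D(3.05) = [0.250×11.55/(0.702−0.250)](e^(−0.250×3.05) − e^(−0.702×3.05)) + 1.476 e^(−0.702×3.05)
= 6.390 × (0.4665 − 0.1175) + 1.476 × 0.1175 = 2.403 mg/L.
DO = 8.55 − 2.403 = 6.147 mg/L.

DO ≈ 6.15 mg/L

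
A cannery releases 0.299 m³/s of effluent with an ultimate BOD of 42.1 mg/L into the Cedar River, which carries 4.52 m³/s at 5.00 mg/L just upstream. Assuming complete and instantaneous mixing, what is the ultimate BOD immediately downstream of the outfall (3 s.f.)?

7.30 mg/L

Flow-weighted mixing: C = (Q_r C_r + Q_w C_w)/(Q_r + Q_w)
= (4.52×5.00 + 0.299×42.1)/(4.52 + 0.299) = 35.19/4.819 = 7.302 mg/L.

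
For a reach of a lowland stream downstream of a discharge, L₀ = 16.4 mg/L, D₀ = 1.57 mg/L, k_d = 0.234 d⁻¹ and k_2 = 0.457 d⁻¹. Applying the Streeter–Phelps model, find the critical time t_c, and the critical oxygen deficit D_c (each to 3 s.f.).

t_c ≈ 2.57 d; D_c ≈ 4.60 mg/L

With k_2/k_d = 1.953 and 1 − D₀(k_2−k_d)/(k_d L₀) = 0.9088,
t_c = ln(1.953 × 0.9088) / (0.457 − 0.234) = ln(1.775) / 0.2230 = 0.5737/0.2230 = 2.573 d.
D_c = (k_d/k_2) L₀ e^(−k_d t_c) = (0.234/0.457) × 16.4 × e^(−0.234×2.573) = 0.5120 × 16.4 × 0.5477 = 4.599 mg/L.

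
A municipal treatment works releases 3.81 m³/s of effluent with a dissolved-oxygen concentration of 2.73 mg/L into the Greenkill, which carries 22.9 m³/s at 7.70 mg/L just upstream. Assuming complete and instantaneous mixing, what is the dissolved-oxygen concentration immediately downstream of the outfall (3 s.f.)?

6.99 mg/L

Flow-weighted mixing: C = (Q_r C_r + Q_w C_w)/(Q_r + Q_w)
= (22.9×7.70 + 3.81×2.73)/(22.9 + 3.81) = 186.7/26.71 = 6.991 mg/L.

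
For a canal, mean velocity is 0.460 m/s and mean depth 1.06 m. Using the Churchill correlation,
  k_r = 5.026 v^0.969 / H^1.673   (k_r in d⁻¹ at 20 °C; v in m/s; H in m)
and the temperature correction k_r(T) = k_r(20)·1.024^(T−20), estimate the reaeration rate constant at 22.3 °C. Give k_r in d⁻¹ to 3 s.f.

k_r ≈ 2.27 d⁻¹

k_r(20) = 5.026 × 0.460^0.969 / 1.06^1.673 = 5.026 × 0.4712 / 1.102 = 2.148 d⁻¹.
k_r(22.3) = 2.148 × 1.024^(22.3−20) = 2.148 × 1.056 = 2.269 d⁻¹.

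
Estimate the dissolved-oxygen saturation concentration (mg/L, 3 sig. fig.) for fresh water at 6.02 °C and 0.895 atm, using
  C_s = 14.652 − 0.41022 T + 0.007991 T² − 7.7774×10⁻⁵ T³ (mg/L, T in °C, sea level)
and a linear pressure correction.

C_s ≈ 11.1 mg/L

At sea level: C_s = 14.652 − 0.41022×6.02 + 0.007991×6.02² − 7.7774×10⁻⁵×6.02³ = 12.46 mg/L.
Pressure correction: C_s' = 12.46 × 0.895 = 11.15 mg/L.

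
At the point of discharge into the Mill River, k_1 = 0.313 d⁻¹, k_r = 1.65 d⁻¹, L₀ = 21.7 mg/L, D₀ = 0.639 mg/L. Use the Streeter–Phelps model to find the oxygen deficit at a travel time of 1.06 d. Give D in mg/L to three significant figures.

k_1 L₀/(k_r−k_1) = 0.313×21.7/(1.65−0.313) = 6.792/1.337 = 5.080 mg/L.
e^(−k_1 t) = e^(−0.313×1.060) = 0.7176; e^(−k_r t) = e^(−1.65×1.060) = 0.1739.
D = 5.080 × (0.7176 − 0.1739) + 0.639 × 0.1739 = 2.762 + 0.1112 = 2.873 mg/L.

D ≈ 2.87 mg/L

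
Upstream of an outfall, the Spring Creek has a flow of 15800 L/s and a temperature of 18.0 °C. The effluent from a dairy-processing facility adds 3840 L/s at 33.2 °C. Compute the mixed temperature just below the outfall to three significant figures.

21.0 °C

Flow-weighted mixing: C = (Q_r C_r + Q_w C_w)/(Q_r + Q_w)
= (15800×18.0 + 3840×33.2)/(15800 + 3840) = 411900/19640 = 20.97 °C.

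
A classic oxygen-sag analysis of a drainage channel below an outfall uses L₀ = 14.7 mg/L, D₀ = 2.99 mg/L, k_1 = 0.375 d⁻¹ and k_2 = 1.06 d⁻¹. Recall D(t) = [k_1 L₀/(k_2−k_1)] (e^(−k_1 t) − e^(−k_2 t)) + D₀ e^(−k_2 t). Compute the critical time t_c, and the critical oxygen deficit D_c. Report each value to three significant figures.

t_c = [1/(k_2−k_1)] ln[(k_2/k_1)(1 − D₀(k_2−k_1)/(k_1 L₀))]
= [1/(1.06−0.375)] ln[(1.06/0.375)(1 − 2.99×0.6850/(0.375×14.7))]
= (1/0.6850) ln[2.827 × 0.6285] = 1.460 × ln(1.776) = 1.460 × 0.5746 = 0.8388 d.
L(t_c) = L₀ e^(−k_1 t_c) = 14.7 × 0.7301 = 10.73 mg/L, and at the critical point k_2 D_c = k_1 L, so D_c = (0.375/1.06) × 10.73 = 3.797 mg/L.

t_c ≈ 0.839 d; D_c ≈ 3.80 mg/L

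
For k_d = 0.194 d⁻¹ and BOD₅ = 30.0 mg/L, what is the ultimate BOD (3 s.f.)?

L₀ ≈ 48.3 mg/L

BOD₅ = L₀(1 − e^(−5k_d)) ⇒ L₀ = BOD₅ / (1 − e^(−5×0.194))
= 30.0 / (1 − 0.3791) = 30.0 / 0.6209 = 48.32 mg/L.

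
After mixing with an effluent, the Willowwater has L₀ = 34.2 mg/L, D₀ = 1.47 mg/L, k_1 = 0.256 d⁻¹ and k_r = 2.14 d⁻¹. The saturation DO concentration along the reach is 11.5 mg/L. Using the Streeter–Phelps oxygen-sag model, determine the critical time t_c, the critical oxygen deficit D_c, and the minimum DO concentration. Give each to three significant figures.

At the critical point dD/dt = 0, so k_1 L₀ e^(−k_1 t) = k_r D. Substituting D(t) from the Streeter–Phelps equation and solving for t gives
t_c = ln[(k_r/k_1)(1 − D₀(k_r−k_1)/(k_1 L₀))] / (k_r−k_1).
Here k_r−k_1 = 1.884 d⁻¹ and 1 − D₀(k_r−k_1)/(k_1 L₀) = 1 − 1.47×1.884/(0.256×34.2) = 0.6837, so
t_c = ln(8.359 × 0.6837) / 1.884 = 1.743 / 1.884 = 0.9252 d.
L(t_c) = L₀ e^(−k_1 t_c) = 34.2 × 0.7891 = 26.99 mg/L, and at the critical point k_r D_c = k_1 L, so D_c = (0.256/2.14) × 26.99 = 3.228 mg/L.
Minimum DO = C_s − D_c = 11.5 − 3.228 = 8.272 mg/L.

t_c ≈ 0.925 d; D_c ≈ 3.23 mg/L; min DO ≈ 8.27 mg/L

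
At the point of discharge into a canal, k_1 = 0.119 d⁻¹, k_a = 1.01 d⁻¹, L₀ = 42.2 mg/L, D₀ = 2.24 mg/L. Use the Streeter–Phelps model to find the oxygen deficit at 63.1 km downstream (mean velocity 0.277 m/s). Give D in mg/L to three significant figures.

Travel time t = x/v = 63.1 km / (0.277 m/s) = 63100 m / 0.277 m/s = 227800 s = 2.637 d.
k_1 L₀/(k_a−k_1) = 0.119×42.2/(1.01−0.119) = 5.022/0.8910 = 5.636 mg/L.
e^(−k_1 t) = e^(−0.119×2.637) = 0.7307; e^(−k_a t) = e^(−1.01×2.637) = 0.06974.
D = 5.636 × (0.7307 − 0.06974) + 2.24 × 0.06974 = 3.725 + 0.1562 = 3.881 mg/L.

D ≈ 3.88 mg/L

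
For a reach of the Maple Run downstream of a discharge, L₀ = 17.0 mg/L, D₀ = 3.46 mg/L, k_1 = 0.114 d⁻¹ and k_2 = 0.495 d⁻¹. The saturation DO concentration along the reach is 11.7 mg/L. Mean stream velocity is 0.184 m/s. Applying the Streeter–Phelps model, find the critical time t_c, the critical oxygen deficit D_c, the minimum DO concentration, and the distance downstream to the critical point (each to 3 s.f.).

t_c ≈ 0.862 d; D_c ≈ 3.55 mg/L; min DO ≈ 8.15 mg/L; x_c ≈ 13.7 km

t_c = [1/(k_2−k_1)] ln[(k_2/k_1)(1 − D₀(k_2−k_1)/(k_1 L₀))]
= [1/(0.495−0.114)] ln[(0.495/0.114)(1 − 3.46×0.3810/(0.114×17.0))]
= (1/0.3810) ln[4.342 × 0.3198] = 2.625 × ln(1.389) = 2.625 × 0.3282 = 0.8615 d.
L(t_c) = L₀ e^(−k_1 t_c) = 17.0 × 0.9065 = 15.41 mg/L, and at the critical point k_2 D_c = k_1 L, so D_c = (0.114/0.495) × 15.41 = 3.549 mg/L.
Minimum DO = C_s − D_c = 11.7 − 3.549 = 8.151 mg/L.
x_c = v t_c = 0.184 m/s × 0.8615 d × 86400 s/d = 13700 m ≈ 13.7 km.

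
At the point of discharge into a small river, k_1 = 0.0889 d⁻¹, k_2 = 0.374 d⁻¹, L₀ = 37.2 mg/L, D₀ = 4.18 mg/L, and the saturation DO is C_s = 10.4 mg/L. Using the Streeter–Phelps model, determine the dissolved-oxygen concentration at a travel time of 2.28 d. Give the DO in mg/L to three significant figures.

k_1 L₀/(k_2−k_1) = 0.0889×37.2/(0.374−0.0889) = 3.307/0.2851 = 11.60 mg/L.
e^(−k_1 t) = e^(−0.0889×2.280) = 0.8165; e^(−k_2 t) = e^(−0.374×2.280) = 0.4263.
D = 11.60 × (0.8165 − 0.4263) + 4.18 × 0.4263 = 4.527 + 1.782 = 6.309 mg/L.
DO = C_s − D = 10.4 − 6.309 = 4.091 mg/L.

DO ≈ 4.09 mg/L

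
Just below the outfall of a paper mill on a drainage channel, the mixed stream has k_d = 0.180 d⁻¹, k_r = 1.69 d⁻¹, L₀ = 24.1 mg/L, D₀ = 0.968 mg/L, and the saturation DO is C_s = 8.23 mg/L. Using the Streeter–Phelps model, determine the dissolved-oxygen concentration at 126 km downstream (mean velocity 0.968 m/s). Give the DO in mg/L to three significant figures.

Travel time t = x/v = 126 km / (0.968 m/s) = 126000 m / 0.968 m/s = 130200 s = 1.507 d.
k_d L₀/(k_r−k_d) = 0.180×24.1/(1.69−0.180) = 4.338/1.510 = 2.873 mg/L.
e^(−k_d t) = e^(−0.180×1.507) = 0.7625; e^(−k_r t) = e^(−1.69×1.507) = 0.07839.
D = 2.873 × (0.7625 − 0.07839) + 0.968 × 0.07839 = 1.965 + 0.07588 = 2.041 mg/L.
DO = C_s − D = 8.23 − 2.041 = 6.189 mg/L.

DO ≈ 6.19 mg/L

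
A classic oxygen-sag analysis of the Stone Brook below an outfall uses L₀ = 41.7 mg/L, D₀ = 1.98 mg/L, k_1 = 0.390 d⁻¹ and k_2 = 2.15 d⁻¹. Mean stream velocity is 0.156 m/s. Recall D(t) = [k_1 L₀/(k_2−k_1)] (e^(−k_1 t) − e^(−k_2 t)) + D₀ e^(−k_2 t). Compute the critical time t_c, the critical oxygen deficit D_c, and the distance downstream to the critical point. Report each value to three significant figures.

t_c ≈ 0.833 d; D_c ≈ 5.47 mg/L; x_c ≈ 11.2 km

t_c = [1/(k_2−k_1)] ln[(k_2/k_1)(1 − D₀(k_2−k_1)/(k_1 L₀))]
= [1/(2.15−0.390)] ln[(2.15/0.390)(1 − 1.98×1.760/(0.390×41.7))]
= (1/1.760) ln[5.513 × 0.7857] = 0.5682 × ln(4.332) = 0.5682 × 1.466 = 0.8329 d.
L(t_c) = L₀ e^(−k_1 t_c) = 41.7 × 0.7226 = 30.13 mg/L, and at the critical point k_2 D_c = k_1 L, so D_c = (0.390/2.15) × 30.13 = 5.466 mg/L.
x_c = v t_c = 0.156 m/s × 0.8329 d × 86400 s/d = 11230 m ≈ 11.2 km.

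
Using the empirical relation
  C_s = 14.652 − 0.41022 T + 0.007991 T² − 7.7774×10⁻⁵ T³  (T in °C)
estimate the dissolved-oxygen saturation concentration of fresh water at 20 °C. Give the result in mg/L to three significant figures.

C_s ≈ 9.02 mg/L

C_s = 14.652 − 0.41022×20 + 0.007991×20² − 7.7774×10⁻⁵×20³ = 9.022 mg/L.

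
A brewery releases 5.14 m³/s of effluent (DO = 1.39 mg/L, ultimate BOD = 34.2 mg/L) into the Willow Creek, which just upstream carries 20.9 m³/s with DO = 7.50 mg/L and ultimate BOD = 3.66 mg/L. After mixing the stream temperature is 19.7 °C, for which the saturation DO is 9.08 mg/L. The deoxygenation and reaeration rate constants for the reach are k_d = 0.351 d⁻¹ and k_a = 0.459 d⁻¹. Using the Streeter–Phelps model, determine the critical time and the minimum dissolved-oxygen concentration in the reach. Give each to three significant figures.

t_c ≈ 1.63 d; minimum DO ≈ 4.89 mg/L

Mixed DO = (20.9×7.50 + 5.14×1.39)/(20.9+5.14) = 163.9/26.04 = 6.294 mg/L.
Mixed L₀ = (20.9×3.66 + 5.14×34.2)/(26.04) = 252.3/26.04 = 9.688 mg/L.
Initial deficit D₀ = C_s − DO₀ = 9.08 − 6.294 = 2.786 mg/L.
t_c = (1/0.1080) ln[(0.459/0.351)(1 − 2.786×0.1080/(0.351×9.688))] = 9.259 × ln(1.192) = 1.626 d.
D_c = (0.351/0.459) × 9.688 × e^(−0.351×1.626) = 0.7647 × 9.688 × 0.5651 = 4.187 mg/L.
Minimum DO = 9.08 − 4.187 = 4.893 mg/L.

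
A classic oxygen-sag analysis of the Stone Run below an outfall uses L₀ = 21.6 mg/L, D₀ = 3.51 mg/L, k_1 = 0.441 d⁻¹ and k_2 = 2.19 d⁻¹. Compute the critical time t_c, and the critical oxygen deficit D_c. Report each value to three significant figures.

t_c ≈ 0.325 d; D_c ≈ 3.77 mg/L

t_c = [1/(k_2−k_1)] ln[(k_2/k_1)(1 − D₀(k_2−k_1)/(k_1 L₀))]
= [1/(2.19−0.441)] ln[(2.19/0.441)(1 − 3.51×1.749/(0.441×21.6))]
= (1/1.749) ln[4.966 × 0.3555] = 0.5718 × ln(1.766) = 0.5718 × 0.5685 = 0.3250 d.
D_c = (k_1/k_2) L₀ e^(−k_1 t_c) = (0.441/2.19) × 21.6 × e^(−0.441×0.3250) = 0.2014 × 21.6 × 0.8665 = 3.769 mg/L.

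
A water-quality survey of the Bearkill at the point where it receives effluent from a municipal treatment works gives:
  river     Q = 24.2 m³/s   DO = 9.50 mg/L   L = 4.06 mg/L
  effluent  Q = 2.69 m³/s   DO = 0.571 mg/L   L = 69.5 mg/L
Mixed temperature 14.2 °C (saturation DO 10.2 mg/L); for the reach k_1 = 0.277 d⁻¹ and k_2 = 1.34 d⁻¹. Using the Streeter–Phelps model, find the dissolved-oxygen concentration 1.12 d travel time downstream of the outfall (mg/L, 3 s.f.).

DO ≈ 8.43 mg/L

Mixed DO = (24.2×9.50 + 2.69×0.571)/(24.2+2.69) = 231.4/26.89 = 8.607 mg/L.
Mixed L₀ = (24.2×4.06 + 2.69×69.5)/(26.89) = 285.2/26.89 = 10.61 mg/L.
Initial deficit D₀ = C_s − DO₀ = 10.2 − 8.607 = 1.593 mg/L.
D(1.12) = [0.277×10.61/(1.34−0.277)](e^(−0.277×1.12) − e^(−1.34×1.12)) + 1.593 e^(−1.34×1.12)
= 2.764 × (0.7333 − 0.2230) + 1.593 × 0.2230 = 1.766 mg/L.
DO = 10.2 − 1.766 = 8.434 mg/L.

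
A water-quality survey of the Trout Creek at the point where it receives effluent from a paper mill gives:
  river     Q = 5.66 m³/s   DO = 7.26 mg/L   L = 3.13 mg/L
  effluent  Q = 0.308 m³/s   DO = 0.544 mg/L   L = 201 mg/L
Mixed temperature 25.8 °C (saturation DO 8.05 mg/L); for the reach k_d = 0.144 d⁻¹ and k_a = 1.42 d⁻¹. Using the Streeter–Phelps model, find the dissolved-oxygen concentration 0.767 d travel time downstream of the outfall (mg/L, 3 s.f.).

Mixed DO = (5.66×7.26 + 0.308×0.544)/(5.66+0.308) = 41.26/5.968 = 6.913 mg/L.
Mixed L₀ = (5.66×3.13 + 0.308×201)/(5.968) = 79.62/5.968 = 13.34 mg/L.
Initial deficit D₀ = C_s − DO₀ = 8.05 − 6.913 = 1.137 mg/L.
D(0.767) = [0.144×13.34/(1.42−0.144)](e^(−0.144×0.767) − e^(−1.42×0.767)) + 1.137 e^(−1.42×0.767)
= 1.506 × (0.8954 − 0.3365) + 1.137 × 0.3365 = 1.224 mg/L.
DO = 8.05 − 1.224 = 6.826 mg/L.

DO ≈ 6.83 mg/L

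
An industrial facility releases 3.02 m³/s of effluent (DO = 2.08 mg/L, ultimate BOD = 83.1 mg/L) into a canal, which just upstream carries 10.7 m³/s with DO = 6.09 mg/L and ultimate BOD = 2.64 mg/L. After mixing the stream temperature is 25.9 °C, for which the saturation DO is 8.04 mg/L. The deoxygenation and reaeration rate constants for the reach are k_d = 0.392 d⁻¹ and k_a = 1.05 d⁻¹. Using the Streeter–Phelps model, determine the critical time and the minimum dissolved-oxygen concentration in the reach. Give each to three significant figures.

t_c ≈ 1.09 d; minimum DO ≈ 3.09 mg/L

Mixed DO = (10.7×6.09 + 3.02×2.08)/(10.7+3.02) = 71.44/13.72 = 5.207 mg/L.
Mixed L₀ = (10.7×2.64 + 3.02×83.1)/(13.72) = 279.2/13.72 = 20.35 mg/L.
Initial deficit D₀ = C_s − DO₀ = 8.04 − 5.207 = 2.833 mg/L.
t_c = (1/0.6580) ln[(1.05/0.392)(1 − 2.833×0.6580/(0.392×20.35))] = 1.520 × ln(2.053) = 1.093 d.
D_c = (0.392/1.05) × 20.35 × e^(−0.392×1.093) = 0.3733 × 20.35 × 0.6515 = 4.950 mg/L.
Minimum DO = 8.04 − 4.950 = 3.090 mg/L.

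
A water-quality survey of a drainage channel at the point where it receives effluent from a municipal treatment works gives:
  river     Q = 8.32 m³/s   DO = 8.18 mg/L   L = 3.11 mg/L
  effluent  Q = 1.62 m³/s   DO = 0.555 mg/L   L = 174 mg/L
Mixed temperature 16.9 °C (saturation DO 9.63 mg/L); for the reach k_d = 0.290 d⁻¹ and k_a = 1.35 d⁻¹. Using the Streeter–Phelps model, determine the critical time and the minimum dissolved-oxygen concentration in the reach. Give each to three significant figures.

Mixed DO = (8.32×8.18 + 1.62×0.555)/(8.32+1.62) = 68.96/9.940 = 6.937 mg/L.
Mixed L₀ = (8.32×3.11 + 1.62×174)/(9.940) = 307.8/9.940 = 30.96 mg/L.
Initial deficit D₀ = C_s − DO₀ = 9.63 − 6.937 = 2.693 mg/L.
t_c = (1/1.060) ln[(1.35/0.290)(1 − 2.693×1.060/(0.290×30.96))] = 0.9434 × ln(3.175) = 1.090 d.
D_c = (0.290/1.35) × 30.96 × e^(−0.290×1.090) = 0.2148 × 30.96 × 0.7290 = 4.848 mg/L.
Minimum DO = 9.63 − 4.848 = 4.782 mg/L.

t_c ≈ 1.09 d; minimum DO ≈ 4.78 mg/L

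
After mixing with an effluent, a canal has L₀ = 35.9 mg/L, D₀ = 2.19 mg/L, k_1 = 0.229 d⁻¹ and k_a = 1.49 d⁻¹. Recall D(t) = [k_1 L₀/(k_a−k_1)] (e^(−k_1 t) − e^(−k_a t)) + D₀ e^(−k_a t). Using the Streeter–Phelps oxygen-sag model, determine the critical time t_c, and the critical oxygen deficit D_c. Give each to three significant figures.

t_c ≈ 1.16 d; D_c ≈ 4.23 mg/L

With k_a/k_1 = 6.507 and 1 − D₀(k_a−k_1)/(k_1 L₀) = 0.6641,
t_c = ln(6.507 × 0.6641) / (1.49 − 0.229) = ln(4.321) / 1.261 = 1.463/1.261 = 1.161 d.
D_c = (k_1/k_a) L₀ e^(−k_1 t_c) = (0.229/1.49) × 35.9 × e^(−0.229×1.161) = 0.1537 × 35.9 × 0.7666 = 4.230 mg/L.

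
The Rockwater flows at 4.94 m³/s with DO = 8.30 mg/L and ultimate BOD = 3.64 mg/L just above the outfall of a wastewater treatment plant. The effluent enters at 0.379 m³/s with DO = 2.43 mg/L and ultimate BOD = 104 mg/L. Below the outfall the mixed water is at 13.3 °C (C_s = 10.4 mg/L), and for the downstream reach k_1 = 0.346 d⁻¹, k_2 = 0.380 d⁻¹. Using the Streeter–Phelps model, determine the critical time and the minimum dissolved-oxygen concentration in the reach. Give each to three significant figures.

Mixed DO = (4.94×8.30 + 0.379×2.43)/(4.94+0.379) = 41.92/5.319 = 7.882 mg/L.
Mixed L₀ = (4.94×3.64 + 0.379×104)/(5.319) = 57.40/5.319 = 10.79 mg/L.
Initial deficit D₀ = C_s − DO₀ = 10.4 − 7.882 = 2.518 mg/L.
t_c = (1/0.03400) ln[(0.380/0.346)(1 − 2.518×0.03400/(0.346×10.79))] = 29.41 × ln(1.073) = 2.075 d.
D_c = (0.346/0.380) × 10.79 × e^(−0.346×2.075) = 0.9105 × 10.79 × 0.4878 = 4.793 mg/L.
Minimum DO = 10.4 − 4.793 = 5.607 mg/L.

t_c ≈ 2.07 d; minimum DO ≈ 5.61 mg/L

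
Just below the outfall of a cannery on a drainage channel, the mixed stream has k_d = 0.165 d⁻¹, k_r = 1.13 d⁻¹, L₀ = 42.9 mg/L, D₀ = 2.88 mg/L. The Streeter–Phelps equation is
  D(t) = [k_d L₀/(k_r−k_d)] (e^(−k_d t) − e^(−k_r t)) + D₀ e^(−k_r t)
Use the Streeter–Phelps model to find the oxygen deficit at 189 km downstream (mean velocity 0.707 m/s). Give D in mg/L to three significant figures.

D ≈ 4.27 mg/L

Travel time t = x/v = 189 km / (0.707 m/s) = 189000 m / 0.707 m/s = 267300 s = 3.094 d.
k_d L₀/(k_r−k_d) = 0.165×42.9/(1.13−0.165) = 7.079/0.9650 = 7.335 mg/L.
e^(−k_d t) = e^(−0.165×3.094) = 0.6002; e^(−k_r t) = e^(−1.13×3.094) = 0.03031.
D = 7.335 × (0.6002 − 0.03031) + 2.88 × 0.03031 = 4.180 + 0.08729 = 4.267 mg/L.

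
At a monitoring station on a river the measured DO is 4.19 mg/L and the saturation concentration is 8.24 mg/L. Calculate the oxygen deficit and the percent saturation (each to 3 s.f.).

D ≈ 4.05 mg/L; 50.8 % saturation

D = C_s − C = 8.24 − 4.19 = 4.05 mg/L.
% saturation = 4.19/8.24 × 100 = 50.8 %.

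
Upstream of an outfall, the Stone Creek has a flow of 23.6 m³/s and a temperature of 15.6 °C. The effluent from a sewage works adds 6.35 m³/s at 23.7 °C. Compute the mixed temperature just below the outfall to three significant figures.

Flow-weighted mixing: C = (Q_r C_r + Q_w C_w)/(Q_r + Q_w)
= (23.6×15.6 + 6.35×23.7)/(23.6 + 6.35) = 518.7/29.95 = 17.32 °C.

17.3 °C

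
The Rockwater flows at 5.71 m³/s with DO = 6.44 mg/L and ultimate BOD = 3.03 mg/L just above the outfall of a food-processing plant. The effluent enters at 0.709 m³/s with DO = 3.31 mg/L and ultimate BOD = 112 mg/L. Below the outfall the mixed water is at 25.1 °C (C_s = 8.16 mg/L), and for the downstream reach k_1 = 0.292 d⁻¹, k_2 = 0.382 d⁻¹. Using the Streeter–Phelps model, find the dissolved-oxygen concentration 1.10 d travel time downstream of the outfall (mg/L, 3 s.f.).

DO ≈ 3.46 mg/L

Mixed DO = (5.71×6.44 + 0.709×3.31)/(5.71+0.709) = 39.12/6.419 = 6.094 mg/L.
Mixed L₀ = (5.71×3.03 + 0.709×112)/(6.419) = 96.71/6.419 = 15.07 mg/L.
Initial deficit D₀ = C_s − DO₀ = 8.16 − 6.094 = 2.066 mg/L.
D(1.10) = [0.292×15.07/(0.382−0.292)](e^(−0.292×1.10) − e^(−0.382×1.10)) + 2.066 e^(−0.382×1.10)
= 48.88 × (0.7253 − 0.6569) + 2.066 × 0.6569 = 4.699 mg/L.
DO = 8.16 − 4.699 = 3.461 mg/L.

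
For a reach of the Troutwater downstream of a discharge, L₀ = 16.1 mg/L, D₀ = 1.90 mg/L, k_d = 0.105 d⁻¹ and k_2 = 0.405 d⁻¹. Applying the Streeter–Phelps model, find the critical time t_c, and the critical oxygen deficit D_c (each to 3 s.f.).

t_c ≈ 3.13 d; D_c ≈ 3.01 mg/L

t_c = [1/(k_2−k_d)] ln[(k_2/k_d)(1 − D₀(k_2−k_d)/(k_d L₀))]
= [1/(0.405−0.105)] ln[(0.405/0.105)(1 − 1.90×0.3000/(0.105×16.1))]
= (1/0.3000) ln[3.857 × 0.6628] = 3.333 × ln(2.557) = 3.333 × 0.9387 = 3.129 d.
L(t_c) = L₀ e^(−k_d t_c) = 16.1 × 0.7200 = 11.59 mg/L, and at the critical point k_2 D_c = k_d L, so D_c = (0.105/0.405) × 11.59 = 3.005 mg/L.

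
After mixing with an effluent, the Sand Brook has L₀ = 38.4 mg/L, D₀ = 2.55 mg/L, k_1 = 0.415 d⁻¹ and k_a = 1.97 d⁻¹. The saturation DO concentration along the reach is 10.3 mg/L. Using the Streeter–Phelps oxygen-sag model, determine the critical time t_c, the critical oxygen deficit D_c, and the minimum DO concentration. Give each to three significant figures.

With k_a/k_1 = 4.747 and 1 − D₀(k_a−k_1)/(k_1 L₀) = 0.7512,
t_c = ln(4.747 × 0.7512) / (1.97 − 0.415) = ln(3.566) / 1.555 = 1.271/1.555 = 0.8176 d.
D_c = (k_1/k_a) L₀ e^(−k_1 t_c) = (0.415/1.97) × 38.4 × e^(−0.415×0.8176) = 0.2107 × 38.4 × 0.7123 = 5.762 mg/L.
Minimum DO = C_s − D_c = 10.3 − 5.762 = 4.538 mg/L.

t_c ≈ 0.818 d; D_c ≈ 5.76 mg/L; min DO ≈ 4.54 mg/L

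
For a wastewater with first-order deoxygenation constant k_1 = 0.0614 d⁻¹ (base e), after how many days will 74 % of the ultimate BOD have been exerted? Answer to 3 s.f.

y/L₀ = 1 − e^(−k_1 t) = 0.74 ⇒ e^(−k_1 t) = 0.260
t = −ln(0.260) / 0.0614 = 1.347 / 0.0614 = 21.94 d.

t ≈ 21.9 d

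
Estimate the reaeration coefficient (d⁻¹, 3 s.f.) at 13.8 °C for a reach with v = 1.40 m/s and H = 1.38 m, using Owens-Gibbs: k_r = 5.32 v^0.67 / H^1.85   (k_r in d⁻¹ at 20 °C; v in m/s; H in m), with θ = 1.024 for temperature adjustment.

k_r(20) = 5.32 × 1.40^0.67 / 1.38^1.85 = 5.32 × 1.253 / 1.815 = 3.673 d⁻¹.
k_r(13.8) = 3.673 × 1.024^(13.8−20) = 3.673 × 0.8633 = 3.171 d⁻¹.

k_r ≈ 3.17 d⁻¹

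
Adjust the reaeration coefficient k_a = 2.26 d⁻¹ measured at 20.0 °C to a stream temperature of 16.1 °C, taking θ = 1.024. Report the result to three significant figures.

k_a ≈ 2.06 d⁻¹

k_a(T₂) = k_a(T₁) · θ^(T₂−T₁) = 2.26 × 1.024^(16.1−20.0)
= 2.26 × 1.024^-3.90 = 2.26 × 0.9117 = 2.060 d⁻¹.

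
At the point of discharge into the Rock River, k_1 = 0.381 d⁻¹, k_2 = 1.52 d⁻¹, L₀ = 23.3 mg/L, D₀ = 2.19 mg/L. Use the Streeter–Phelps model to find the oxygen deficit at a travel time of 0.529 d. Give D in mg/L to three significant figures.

D ≈ 3.86 mg/L

k_1 L₀/(k_2−k_1) = 0.381×23.3/(1.52−0.381) = 8.877/1.139 = 7.794 mg/L.
e^(−k_1 t) = e^(−0.381×0.5290) = 0.8175; e^(−k_2 t) = e^(−1.52×0.5290) = 0.4475.
D = 7.794 × (0.8175 − 0.4475) + 2.19 × 0.4475 = 2.883 + 0.9800 = 3.864 mg/L.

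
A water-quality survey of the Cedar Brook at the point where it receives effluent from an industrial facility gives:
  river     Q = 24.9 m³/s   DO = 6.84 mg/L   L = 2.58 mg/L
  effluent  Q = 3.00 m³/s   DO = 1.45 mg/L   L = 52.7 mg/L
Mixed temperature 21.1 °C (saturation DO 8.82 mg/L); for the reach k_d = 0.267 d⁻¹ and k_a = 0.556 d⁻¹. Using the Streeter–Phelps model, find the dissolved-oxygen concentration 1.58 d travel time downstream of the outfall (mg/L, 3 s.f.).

DO ≈ 5.99 mg/L

Mixed DO = (24.9×6.84 + 3.00×1.45)/(24.9+3.00) = 174.7/27.90 = 6.260 mg/L.
Mixed L₀ = (24.9×2.58 + 3.00×52.7)/(27.90) = 222.3/27.90 = 7.969 mg/L.
Initial deficit D₀ = C_s − DO₀ = 8.82 − 6.260 = 2.560 mg/L.
D(1.58) = [0.267×7.969/(0.556−0.267)](e^(−0.267×1.58) − e^(−0.556×1.58)) + 2.560 e^(−0.556×1.58)
= 7.363 × (0.6558 − 0.4154) + 2.560 × 0.4154 = 2.833 mg/L.
DO = 8.82 − 2.833 = 5.987 mg/L.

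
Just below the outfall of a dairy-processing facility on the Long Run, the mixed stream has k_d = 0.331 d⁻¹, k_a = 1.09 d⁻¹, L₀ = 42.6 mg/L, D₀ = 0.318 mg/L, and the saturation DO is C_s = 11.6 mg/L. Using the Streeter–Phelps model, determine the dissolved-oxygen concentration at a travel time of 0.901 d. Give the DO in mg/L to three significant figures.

k_d L₀/(k_a−k_d) = 0.331×42.6/(1.09−0.331) = 14.10/0.7590 = 18.58 mg/L.
e^(−k_d t) = e^(−0.331×0.9010) = 0.7421; e^(−k_a t) = e^(−1.09×0.9010) = 0.3745.
D = 18.58 × (0.7421 − 0.3745) + 0.318 × 0.3745 = 6.829 + 0.1191 = 6.948 mg/L.
DO = C_s − D = 11.6 − 6.948 = 4.652 mg/L.

DO ≈ 4.65 mg/L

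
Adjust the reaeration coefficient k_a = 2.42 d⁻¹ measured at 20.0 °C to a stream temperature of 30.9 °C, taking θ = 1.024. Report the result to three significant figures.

k_a ≈ 3.13 d⁻¹

k_a(T₂) = k_a(T₁) · θ^(T₂−T₁) = 2.42 × 1.024^(30.9−20.0)
= 2.42 × 1.024^10.9 = 2.42 × 1.295 = 3.134 d⁻¹.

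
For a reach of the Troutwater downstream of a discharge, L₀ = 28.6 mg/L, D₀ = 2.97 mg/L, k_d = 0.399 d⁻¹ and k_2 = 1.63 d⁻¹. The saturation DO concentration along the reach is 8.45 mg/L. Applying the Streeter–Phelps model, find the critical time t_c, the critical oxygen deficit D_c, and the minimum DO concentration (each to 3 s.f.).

t_c ≈ 0.830 d; D_c ≈ 5.03 mg/L; min DO ≈ 3.42 mg/L

t_c = [1/(k_2−k_d)] ln[(k_2/k_d)(1 − D₀(k_2−k_d)/(k_d L₀))]
= [1/(1.63−0.399)] ln[(1.63/0.399)(1 − 2.97×1.231/(0.399×28.6))]
= (1/1.231) ln[4.085 × 0.6796] = 0.8123 × ln(2.776) = 0.8123 × 1.021 = 0.8295 d.
D_c = (k_d/k_2) L₀ e^(−k_d t_c) = (0.399/1.63) × 28.6 × e^(−0.399×0.8295) = 0.2448 × 28.6 × 0.7182 = 5.028 mg/L.
Minimum DO = C_s − D_c = 8.45 − 5.028 = 3.422 mg/L.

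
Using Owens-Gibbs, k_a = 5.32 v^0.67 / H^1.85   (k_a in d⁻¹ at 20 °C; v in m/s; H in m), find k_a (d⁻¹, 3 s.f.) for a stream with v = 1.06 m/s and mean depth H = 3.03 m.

k_a = 5.32 × 1.06^0.67 / 3.03^1.85 = 5.32 × 1.040 / 7.774 = 0.7115 d⁻¹.

k_a ≈ 0.712 d⁻¹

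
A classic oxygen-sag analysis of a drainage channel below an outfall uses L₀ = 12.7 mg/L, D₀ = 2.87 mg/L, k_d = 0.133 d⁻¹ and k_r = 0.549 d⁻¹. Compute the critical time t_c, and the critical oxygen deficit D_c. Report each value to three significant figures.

t_c ≈ 0.458 d; D_c ≈ 2.89 mg/L

At the critical point dD/dt = 0, so k_d L₀ e^(−k_d t) = k_r D. Substituting D(t) from the Streeter–Phelps equation and solving for t gives
t_c = ln[(k_r/k_d)(1 − D₀(k_r−k_d)/(k_d L₀))] / (k_r−k_d).
Here k_r−k_d = 0.4160 d⁻¹ and 1 − D₀(k_r−k_d)/(k_d L₀) = 1 − 2.87×0.4160/(0.133×12.7) = 0.2932, so
t_c = ln(4.128 × 0.2932) / 0.4160 = 0.1907 / 0.4160 = 0.4585 d.
L(t_c) = L₀ e^(−k_d t_c) = 12.7 × 0.9408 = 11.95 mg/L, and at the critical point k_r D_c = k_d L, so D_c = (0.133/0.549) × 11.95 = 2.895 mg/L.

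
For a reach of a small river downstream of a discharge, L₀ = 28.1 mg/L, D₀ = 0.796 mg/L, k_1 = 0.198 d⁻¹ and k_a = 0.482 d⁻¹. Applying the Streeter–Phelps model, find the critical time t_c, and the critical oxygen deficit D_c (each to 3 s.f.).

t_c ≈ 2.99 d; D_c ≈ 6.39 mg/L

With k_a/k_1 = 2.434 and 1 − D₀(k_a−k_1)/(k_1 L₀) = 0.9594,
t_c = ln(2.434 × 0.9594) / (0.482 − 0.198) = ln(2.335) / 0.2840 = 0.8482/0.2840 = 2.987 d.
L(t_c) = L₀ e^(−k_1 t_c) = 28.1 × 0.5536 = 15.56 mg/L, and at the critical point k_a D_c = k_1 L, so D_c = (0.198/0.482) × 15.56 = 6.390 mg/L.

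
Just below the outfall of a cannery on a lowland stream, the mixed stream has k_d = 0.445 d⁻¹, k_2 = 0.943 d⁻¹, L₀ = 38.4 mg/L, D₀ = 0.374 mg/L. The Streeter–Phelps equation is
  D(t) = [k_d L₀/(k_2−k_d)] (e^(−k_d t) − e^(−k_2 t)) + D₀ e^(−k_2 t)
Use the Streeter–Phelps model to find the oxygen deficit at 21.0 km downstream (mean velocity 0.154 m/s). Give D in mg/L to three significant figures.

Travel time t = x/v = 21.0 km / (0.154 m/s) = 21000 m / 0.154 m/s = 136400 s = 1.578 d.
k_d L₀/(k_2−k_d) = 0.445×38.4/(0.943−0.445) = 17.09/0.4980 = 34.31 mg/L.
e^(−k_d t) = e^(−0.445×1.578) = 0.4954; e^(−k_2 t) = e^(−0.943×1.578) = 0.2258.
D = 34.31 × (0.4954 − 0.2258) + 0.374 × 0.2258 = 9.253 + 0.08443 = 9.338 mg/L.

D ≈ 9.34 mg/L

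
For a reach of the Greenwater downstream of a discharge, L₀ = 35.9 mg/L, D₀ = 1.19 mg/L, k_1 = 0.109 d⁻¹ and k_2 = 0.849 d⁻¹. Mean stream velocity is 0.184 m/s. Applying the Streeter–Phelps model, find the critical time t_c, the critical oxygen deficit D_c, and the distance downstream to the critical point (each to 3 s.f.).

t_c ≈ 2.43 d; D_c ≈ 3.54 mg/L; x_c ≈ 38.6 km

At the critical point dD/dt = 0, so k_1 L₀ e^(−k_1 t) = k_2 D. Substituting D(t) from the Streeter–Phelps equation and solving for t gives
t_c = ln[(k_2/k_1)(1 − D₀(k_2−k_1)/(k_1 L₀))] / (k_2−k_1).
Here k_2−k_1 = 0.7400 d⁻¹ and 1 − D₀(k_2−k_1)/(k_1 L₀) = 1 − 1.19×0.7400/(0.109×35.9) = 0.7750, so
t_c = ln(7.789 × 0.7750) / 0.7400 = 1.798 / 0.7400 = 2.429 d.
D_c = (k_1/k_2) L₀ e^(−k_1 t_c) = (0.109/0.849) × 35.9 × e^(−0.109×2.429) = 0.1284 × 35.9 × 0.7674 = 3.537 mg/L.
x_c = v t_c = 0.184 m/s × 2.429 d × 86400 s/d = 38620 m ≈ 38.6 km.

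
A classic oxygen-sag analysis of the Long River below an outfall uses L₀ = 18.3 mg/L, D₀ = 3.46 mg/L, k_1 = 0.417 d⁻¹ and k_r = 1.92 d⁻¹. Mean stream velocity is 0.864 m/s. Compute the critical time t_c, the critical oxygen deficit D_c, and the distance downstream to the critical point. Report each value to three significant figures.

t_c ≈ 0.255 d; D_c ≈ 3.57 mg/L; x_c ≈ 19.0 km

t_c = [1/(k_r−k_1)] ln[(k_r/k_1)(1 − D₀(k_r−k_1)/(k_1 L₀))]
= [1/(1.92−0.417)] ln[(1.92/0.417)(1 − 3.46×1.503/(0.417×18.3))]
= (1/1.503) ln[4.604 × 0.3185] = 0.6653 × ln(1.467) = 0.6653 × 0.3829 = 0.2548 d.
L(t_c) = L₀ e^(−k_1 t_c) = 18.3 × 0.8992 = 16.46 mg/L, and at the critical point k_r D_c = k_1 L, so D_c = (0.417/1.92) × 16.46 = 3.574 mg/L.
x_c = v t_c = 0.864 m/s × 0.2548 d × 86400 s/d = 19020 m ≈ 19.0 km.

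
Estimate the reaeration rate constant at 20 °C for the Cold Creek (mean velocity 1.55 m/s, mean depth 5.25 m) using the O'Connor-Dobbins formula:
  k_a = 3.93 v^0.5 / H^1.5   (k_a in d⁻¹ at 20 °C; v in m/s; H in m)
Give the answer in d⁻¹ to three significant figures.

k_a ≈ 0.407 d⁻¹

k_a = 3.93 × 1.55^0.5 / 5.25^1.5 = 3.93 × 1.245 / 12.03 = 0.4067 d⁻¹.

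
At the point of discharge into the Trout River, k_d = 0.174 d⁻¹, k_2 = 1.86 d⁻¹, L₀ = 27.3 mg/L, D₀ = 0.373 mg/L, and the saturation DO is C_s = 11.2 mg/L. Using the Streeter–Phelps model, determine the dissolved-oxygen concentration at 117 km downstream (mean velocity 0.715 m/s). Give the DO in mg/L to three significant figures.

DO ≈ 9.25 mg/L

Travel time t = x/v = 117 km / (0.715 m/s) = 117000 m / 0.715 m/s = 163600 s = 1.894 d.
k_d L₀/(k_2−k_d) = 0.174×27.3/(1.86−0.174) = 4.750/1.686 = 2.817 mg/L.
e^(−k_d t) = e^(−0.174×1.894) = 0.7193; e^(−k_2 t) = e^(−1.86×1.894) = 0.02952.
D = 2.817 × (0.7193 − 0.02952) + 0.373 × 0.02952 = 1.943 + 0.01101 = 1.954 mg/L.
DO = C_s − D = 11.2 − 1.954 = 9.246 mg/L.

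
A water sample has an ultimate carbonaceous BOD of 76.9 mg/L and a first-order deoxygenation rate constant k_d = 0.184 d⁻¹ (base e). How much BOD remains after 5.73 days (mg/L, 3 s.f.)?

L_t = L₀ e^(−k_d t) = 76.9 × e^(−0.184×5.73) = 76.9 × 0.3484 = 26.79 mg/L.

L ≈ 26.8 mg/L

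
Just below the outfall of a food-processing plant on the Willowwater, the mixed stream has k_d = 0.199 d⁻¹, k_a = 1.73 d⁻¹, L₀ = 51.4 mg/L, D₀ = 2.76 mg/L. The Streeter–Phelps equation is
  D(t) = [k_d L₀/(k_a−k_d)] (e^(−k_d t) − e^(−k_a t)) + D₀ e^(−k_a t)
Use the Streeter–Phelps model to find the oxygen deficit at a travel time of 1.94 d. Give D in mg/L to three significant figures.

k_d L₀/(k_a−k_d) = 0.199×51.4/(1.73−0.199) = 10.23/1.531 = 6.681 mg/L.
e^(−k_d t) = e^(−0.199×1.940) = 0.6797; e^(−k_a t) = e^(−1.73×1.940) = 0.03487.
D = 6.681 × (0.6797 − 0.03487) + 2.76 × 0.03487 = 4.308 + 0.09623 = 4.405 mg/L.

D ≈ 4.40 mg/L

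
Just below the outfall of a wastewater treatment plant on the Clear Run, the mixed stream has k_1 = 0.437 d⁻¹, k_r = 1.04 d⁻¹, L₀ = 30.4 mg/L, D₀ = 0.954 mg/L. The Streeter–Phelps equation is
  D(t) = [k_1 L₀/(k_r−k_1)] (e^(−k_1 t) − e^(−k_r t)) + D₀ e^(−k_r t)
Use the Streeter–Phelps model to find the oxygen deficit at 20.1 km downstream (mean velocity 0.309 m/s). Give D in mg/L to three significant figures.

Travel time t = x/v = 20.1 km / (0.309 m/s) = 20100 m / 0.309 m/s = 65050 s = 0.7529 d.
k_1 L₀/(k_r−k_1) = 0.437×30.4/(1.04−0.437) = 13.28/0.6030 = 22.03 mg/L.
e^(−k_1 t) = e^(−0.437×0.7529) = 0.7196; e^(−k_r t) = e^(−1.04×0.7529) = 0.4570.
D = 22.03 × (0.7196 − 0.4570) + 0.954 × 0.4570 = 5.785 + 0.4360 = 6.221 mg/L.

D ≈ 6.22 mg/L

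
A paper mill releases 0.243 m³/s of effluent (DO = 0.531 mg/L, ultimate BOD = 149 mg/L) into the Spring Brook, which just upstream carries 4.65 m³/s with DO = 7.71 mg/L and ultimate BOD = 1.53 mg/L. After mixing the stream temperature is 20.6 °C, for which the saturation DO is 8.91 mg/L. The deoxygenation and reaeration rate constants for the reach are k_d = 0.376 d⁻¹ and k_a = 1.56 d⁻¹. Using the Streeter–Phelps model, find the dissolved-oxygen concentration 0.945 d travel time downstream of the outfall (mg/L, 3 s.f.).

DO ≈ 7.23 mg/L

Mixed DO = (4.65×7.71 + 0.243×0.531)/(4.65+0.243) = 35.98/4.893 = 7.353 mg/L.
Mixed L₀ = (4.65×1.53 + 0.243×149)/(4.893) = 43.32/4.893 = 8.854 mg/L.
Initial deficit D₀ = C_s − DO₀ = 8.91 − 7.353 = 1.557 mg/L.
D(0.945) = [0.376×8.854/(1.56−0.376)](e^(−0.376×0.945) − e^(−1.56×0.945)) + 1.557 e^(−1.56×0.945)
= 2.812 × (0.7009 − 0.2290) + 1.557 × 0.2290 = 1.683 mg/L.
DO = 8.91 − 1.683 = 7.227 mg/L.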